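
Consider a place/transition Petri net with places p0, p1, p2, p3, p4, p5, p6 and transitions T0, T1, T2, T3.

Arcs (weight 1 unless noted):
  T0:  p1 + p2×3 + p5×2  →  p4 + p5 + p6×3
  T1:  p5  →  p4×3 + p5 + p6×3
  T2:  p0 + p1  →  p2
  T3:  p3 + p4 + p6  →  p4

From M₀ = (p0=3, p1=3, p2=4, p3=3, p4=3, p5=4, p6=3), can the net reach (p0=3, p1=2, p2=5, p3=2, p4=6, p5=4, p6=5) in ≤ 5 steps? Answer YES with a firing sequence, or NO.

NO — not reachable within 5 firings

depth 0: 1 marking
depth 1: 5 markings reached so far
depth 2: 14 markings reached so far
depth 3: 30 markings reached so far
depth 4: 52 markings reached so far
depth 5: 78 markings reached so far
target is not among the 78 markings reachable within 5 steps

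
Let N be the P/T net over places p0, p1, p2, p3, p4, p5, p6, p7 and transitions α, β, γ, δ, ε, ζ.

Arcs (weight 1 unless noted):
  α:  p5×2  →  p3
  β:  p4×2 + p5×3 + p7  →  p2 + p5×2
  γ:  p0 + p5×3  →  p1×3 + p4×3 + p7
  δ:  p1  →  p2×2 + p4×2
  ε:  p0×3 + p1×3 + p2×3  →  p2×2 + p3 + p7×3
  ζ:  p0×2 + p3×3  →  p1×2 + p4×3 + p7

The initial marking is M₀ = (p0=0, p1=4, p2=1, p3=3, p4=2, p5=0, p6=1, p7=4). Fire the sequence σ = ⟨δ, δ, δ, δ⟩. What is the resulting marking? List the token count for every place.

(p0=0, p1=0, p2=9, p3=3, p4=10, p5=0, p6=1, p7=4)

step 1: fire δ:  (p0=0, p1=4, p2=1, p3=3, p4=2, p5=0, p6=1, p7=4) → (p0=0, p1=3, p2=3, p3=3, p4=4, p5=0, p6=1, p7=4)
step 2: fire δ:  (p0=0, p1=3, p2=3, p3=3, p4=4, p5=0, p6=1, p7=4) → (p0=0, p1=2, p2=5, p3=3, p4=6, p5=0, p6=1, p7=4)
step 3: fire δ:  (p0=0, p1=2, p2=5, p3=3, p4=6, p5=0, p6=1, p7=4) → (p0=0, p1=1, p2=7, p3=3, p4=8, p5=0, p6=1, p7=4)
step 4: fire δ:  (p0=0, p1=1, p2=7, p3=3, p4=8, p5=0, p6=1, p7=4) → (p0=0, p1=0, p2=9, p3=3, p4=10, p5=0, p6=1, p7=4)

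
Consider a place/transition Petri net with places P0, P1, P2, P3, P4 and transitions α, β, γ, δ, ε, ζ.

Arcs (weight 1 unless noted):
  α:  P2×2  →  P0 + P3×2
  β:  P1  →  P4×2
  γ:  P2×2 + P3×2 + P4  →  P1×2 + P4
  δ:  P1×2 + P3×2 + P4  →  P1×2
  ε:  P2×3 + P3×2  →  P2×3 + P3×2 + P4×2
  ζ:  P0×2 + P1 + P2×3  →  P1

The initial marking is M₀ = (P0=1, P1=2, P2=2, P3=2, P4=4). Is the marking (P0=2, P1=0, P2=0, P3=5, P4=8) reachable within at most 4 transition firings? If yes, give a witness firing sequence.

NO — not reachable within 4 firings

depth 0: 1 marking
depth 1: 5 markings reached so far
depth 2: 10 markings reached so far
depth 3: 15 markings reached so far
depth 4: 18 markings reached so far
target is not among the 18 markings reachable within 4 steps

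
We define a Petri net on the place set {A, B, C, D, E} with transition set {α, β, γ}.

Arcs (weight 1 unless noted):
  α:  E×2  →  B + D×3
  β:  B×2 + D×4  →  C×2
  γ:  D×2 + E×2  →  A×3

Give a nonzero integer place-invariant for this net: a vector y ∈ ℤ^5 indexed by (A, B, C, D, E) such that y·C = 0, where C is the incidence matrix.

y = (A:2, B:-9, C:-3, D:3, E:0)

Incidence matrix C (rows=places, cols=transitions):
        α    β    γ
    A   0    0    3
    B   1   -2    0
    C   0    2    0
    D   3   -4   -2
    E  -2    0   -2

Candidate y = [2, -9, -3, 3, 0]; check y·C column-wise:
  col α: 2·0 + -9·1 + -3·0 + 3·3 + 0·-2 = 0
  col β: 2·0 + -9·-2 + -3·2 + 3·-4 = 0
  col γ: 2·3 + -9·0 + -3·0 + 3·-2 + 0·-2 = 0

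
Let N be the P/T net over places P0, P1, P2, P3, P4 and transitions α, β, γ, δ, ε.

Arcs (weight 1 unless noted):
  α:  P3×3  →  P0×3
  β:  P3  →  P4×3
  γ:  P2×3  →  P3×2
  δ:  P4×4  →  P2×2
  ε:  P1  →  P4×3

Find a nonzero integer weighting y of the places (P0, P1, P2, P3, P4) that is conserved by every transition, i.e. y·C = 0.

Incidence matrix C (rows=places, cols=transitions):
        α    β    γ    δ    ε
   P0   3    0    0    0    0
   P1   0    0    0    0   -1
   P2   0    0   -3    2    0
   P3  -3   -1    2    0    0
   P4   0    3    0   -4    3

Candidate y = [3, 3, 2, 3, 1]; check y·C column-wise:
  col α: 3·3 + 3·0 + 2·0 + 3·-3 + 1·0 = 0
  col β: 3·0 + 3·0 + 2·0 + 3·-1 + 1·3 = 0
  col γ: 3·0 + 3·0 + 2·-3 + 3·2 + 1·0 = 0
  col δ: 3·0 + 3·0 + 2·2 + 3·0 + 1·-4 = 0
  col ε: 3·0 + 3·-1 + 2·0 + 3·0 + 1·3 = 0

y = (P0:3, P1:3, P2:2, P3:3, P4:1)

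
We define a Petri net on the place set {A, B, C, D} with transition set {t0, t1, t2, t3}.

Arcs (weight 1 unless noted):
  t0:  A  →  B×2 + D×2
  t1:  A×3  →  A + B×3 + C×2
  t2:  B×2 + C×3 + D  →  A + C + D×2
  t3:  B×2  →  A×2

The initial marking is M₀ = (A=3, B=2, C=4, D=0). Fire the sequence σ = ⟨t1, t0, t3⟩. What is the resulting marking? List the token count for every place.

(A=2, B=5, C=6, D=2)

step 1: fire t1:  (A=3, B=2, C=4, D=0) → (A=1, B=5, C=6, D=0)
step 2: fire t0:  (A=1, B=5, C=6, D=0) → (A=0, B=7, C=6, D=2)
step 3: fire t3:  (A=0, B=7, C=6, D=2) → (A=2, B=5, C=6, D=2)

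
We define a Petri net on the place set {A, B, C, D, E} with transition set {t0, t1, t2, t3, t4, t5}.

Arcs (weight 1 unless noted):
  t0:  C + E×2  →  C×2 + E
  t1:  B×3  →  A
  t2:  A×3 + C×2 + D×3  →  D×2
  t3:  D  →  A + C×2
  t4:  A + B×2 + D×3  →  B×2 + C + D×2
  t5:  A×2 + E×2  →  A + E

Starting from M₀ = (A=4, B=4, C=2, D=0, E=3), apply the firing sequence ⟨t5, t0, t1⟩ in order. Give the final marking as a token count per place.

(A=4, B=1, C=3, D=0, E=1)

step 1: fire t5:  (A=4, B=4, C=2, D=0, E=3) → (A=3, B=4, C=2, D=0, E=2)
step 2: fire t0:  (A=3, B=4, C=2, D=0, E=2) → (A=3, B=4, C=3, D=0, E=1)
step 3: fire t1:  (A=3, B=4, C=3, D=0, E=1) → (A=4, B=1, C=3, D=0, E=1)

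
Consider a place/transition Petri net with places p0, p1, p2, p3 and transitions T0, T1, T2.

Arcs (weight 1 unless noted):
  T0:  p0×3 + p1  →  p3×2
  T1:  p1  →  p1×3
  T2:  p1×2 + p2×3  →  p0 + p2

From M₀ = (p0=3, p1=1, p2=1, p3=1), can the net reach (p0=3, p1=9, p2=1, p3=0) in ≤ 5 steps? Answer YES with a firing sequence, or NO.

NO — not reachable within 5 firings

depth 0: 1 marking
depth 1: 3 markings reached so far
depth 2: 5 markings reached so far
depth 3: 7 markings reached so far
depth 4: 9 markings reached so far
depth 5: 11 markings reached so far
target is not among the 11 markings reachable within 5 steps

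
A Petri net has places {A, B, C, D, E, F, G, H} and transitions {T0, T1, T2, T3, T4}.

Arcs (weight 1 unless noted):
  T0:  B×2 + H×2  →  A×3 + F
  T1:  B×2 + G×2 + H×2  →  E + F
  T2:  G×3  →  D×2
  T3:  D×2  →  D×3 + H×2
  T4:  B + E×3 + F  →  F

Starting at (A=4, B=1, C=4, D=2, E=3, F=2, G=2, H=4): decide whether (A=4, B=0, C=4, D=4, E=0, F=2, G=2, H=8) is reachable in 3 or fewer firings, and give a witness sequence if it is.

step 1: fire T3:  (A=4, B=1, C=4, D=2, E=3, F=2, G=2, H=4) → (A=4, B=1, C=4, D=3, E=3, F=2, G=2, H=6)
step 2: fire T3:  (A=4, B=1, C=4, D=3, E=3, F=2, G=2, H=6) → (A=4, B=1, C=4, D=4, E=3, F=2, G=2, H=8)
step 3: fire T4:  (A=4, B=1, C=4, D=4, E=3, F=2, G=2, H=8) → (A=4, B=0, C=4, D=4, E=0, F=2, G=2, H=8)

YES — reachable via ⟨T3, T3, T4⟩ (3 firings)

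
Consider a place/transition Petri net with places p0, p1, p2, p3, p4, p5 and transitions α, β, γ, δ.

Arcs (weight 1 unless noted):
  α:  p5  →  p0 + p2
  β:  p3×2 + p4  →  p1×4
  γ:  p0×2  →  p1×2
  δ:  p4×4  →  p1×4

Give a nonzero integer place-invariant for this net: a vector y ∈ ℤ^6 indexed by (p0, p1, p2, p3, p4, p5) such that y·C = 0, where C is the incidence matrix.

Incidence matrix C (rows=places, cols=transitions):
        α    β    γ    δ
   p0   1    0   -2    0
   p1   0    4    2    4
   p2   1    0    0    0
   p3   0   -2    0    0
   p4   0   -1    0   -4
   p5  -1    0    0    0

Candidate y = [2, 2, -2, 3, 2, 0]; check y·C column-wise:
  col α: 2·1 + 2·0 + -2·1 + 3·0 + 2·0 + 0·-1 = 0
  col β: 2·0 + 2·4 + -2·0 + 3·-2 + 2·-1 = 0
  col γ: 2·-2 + 2·2 + -2·0 + 3·0 + 2·0 = 0
  col δ: 2·0 + 2·4 + -2·0 + 3·0 + 2·-4 = 0

y = (p0:2, p1:2, p2:-2, p3:3, p4:2, p5:0)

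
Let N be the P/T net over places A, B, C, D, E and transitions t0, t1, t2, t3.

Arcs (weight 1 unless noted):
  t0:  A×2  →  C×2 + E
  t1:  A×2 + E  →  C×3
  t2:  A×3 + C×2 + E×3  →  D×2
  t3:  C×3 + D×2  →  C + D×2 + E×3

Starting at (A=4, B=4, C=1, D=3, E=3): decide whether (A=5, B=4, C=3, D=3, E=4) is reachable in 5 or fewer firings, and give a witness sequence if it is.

NO — not reachable within 5 firings

depth 0: 1 marking
depth 1: 3 markings reached so far
depth 2: 8 markings reached so far
depth 3: 11 markings reached so far
depth 4: 14 markings reached so far
depth 5: 15 markings reached so far
target is not among the 15 markings reachable within 5 steps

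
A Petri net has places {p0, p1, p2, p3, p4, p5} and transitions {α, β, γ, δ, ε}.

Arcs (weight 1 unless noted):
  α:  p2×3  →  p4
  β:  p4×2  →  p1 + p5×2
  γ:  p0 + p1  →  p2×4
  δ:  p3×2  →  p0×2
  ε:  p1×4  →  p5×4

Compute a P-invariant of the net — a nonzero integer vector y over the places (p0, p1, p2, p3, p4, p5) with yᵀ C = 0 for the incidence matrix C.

y = (p0:2, p1:2, p2:1, p3:2, p4:3, p5:2)

Incidence matrix C (rows=places, cols=transitions):
        α    β    γ    δ    ε
   p0   0    0   -1    2    0
   p1   0    1   -1    0   -4
   p2  -3    0    4    0    0
   p3   0    0    0   -2    0
   p4   1   -2    0    0    0
   p5   0    2    0    0    4

Candidate y = [2, 2, 1, 2, 3, 2]; check y·C column-wise:
  col α: 2·0 + 2·0 + 1·-3 + 2·0 + 3·1 + 2·0 = 0
  col β: 2·0 + 2·1 + 1·0 + 2·0 + 3·-2 + 2·2 = 0
  col γ: 2·-1 + 2·-1 + 1·4 + 2·0 + 3·0 + 2·0 = 0
  col δ: 2·2 + 2·0 + 1·0 + 2·-2 + 3·0 + 2·0 = 0
  col ε: 2·0 + 2·-4 + 1·0 + 2·0 + 3·0 + 2·4 = 0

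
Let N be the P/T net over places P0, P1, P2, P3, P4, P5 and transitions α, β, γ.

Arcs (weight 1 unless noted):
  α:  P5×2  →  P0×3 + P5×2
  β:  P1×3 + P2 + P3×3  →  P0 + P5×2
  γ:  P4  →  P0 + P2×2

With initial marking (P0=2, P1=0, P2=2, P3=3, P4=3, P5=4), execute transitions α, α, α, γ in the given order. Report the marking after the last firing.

(P0=12, P1=0, P2=4, P3=3, P4=2, P5=4)

step 1: fire α:  (P0=2, P1=0, P2=2, P3=3, P4=3, P5=4) → (P0=5, P1=0, P2=2, P3=3, P4=3, P5=4)
step 2: fire α:  (P0=5, P1=0, P2=2, P3=3, P4=3, P5=4) → (P0=8, P1=0, P2=2, P3=3, P4=3, P5=4)
step 3: fire α:  (P0=8, P1=0, P2=2, P3=3, P4=3, P5=4) → (P0=11, P1=0, P2=2, P3=3, P4=3, P5=4)
step 4: fire γ:  (P0=11, P1=0, P2=2, P3=3, P4=3, P5=4) → (P0=12, P1=0, P2=4, P3=3, P4=2, P5=4)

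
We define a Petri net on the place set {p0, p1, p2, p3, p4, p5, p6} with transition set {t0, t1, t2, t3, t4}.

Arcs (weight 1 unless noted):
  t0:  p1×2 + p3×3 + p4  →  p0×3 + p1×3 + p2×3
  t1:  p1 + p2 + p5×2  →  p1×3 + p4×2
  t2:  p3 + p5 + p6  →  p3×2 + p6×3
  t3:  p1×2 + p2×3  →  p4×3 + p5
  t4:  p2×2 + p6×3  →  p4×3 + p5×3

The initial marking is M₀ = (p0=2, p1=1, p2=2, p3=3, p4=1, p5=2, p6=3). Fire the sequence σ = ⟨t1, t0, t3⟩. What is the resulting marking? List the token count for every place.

(p0=5, p1=2, p2=1, p3=0, p4=5, p5=1, p6=3)

step 1: fire t1:  (p0=2, p1=1, p2=2, p3=3, p4=1, p5=2, p6=3) → (p0=2, p1=3, p2=1, p3=3, p4=3, p5=0, p6=3)
step 2: fire t0:  (p0=2, p1=3, p2=1, p3=3, p4=3, p5=0, p6=3) → (p0=5, p1=4, p2=4, p3=0, p4=2, p5=0, p6=3)
step 3: fire t3:  (p0=5, p1=4, p2=4, p3=0, p4=2, p5=0, p6=3) → (p0=5, p1=2, p2=1, p3=0, p4=5, p5=1, p6=3)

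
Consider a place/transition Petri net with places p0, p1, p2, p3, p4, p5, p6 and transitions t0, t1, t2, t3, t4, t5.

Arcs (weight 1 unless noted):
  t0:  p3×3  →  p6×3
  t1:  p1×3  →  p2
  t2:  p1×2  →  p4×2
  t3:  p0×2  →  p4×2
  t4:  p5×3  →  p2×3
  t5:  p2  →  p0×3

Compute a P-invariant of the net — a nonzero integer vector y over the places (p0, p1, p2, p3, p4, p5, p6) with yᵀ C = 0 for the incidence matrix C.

Incidence matrix C (rows=places, cols=transitions):
       t0   t1   t2   t3   t4   t5
   p0   0    0    0   -2    0    3
   p1   0   -3   -2    0    0    0
   p2   0    1    0    0    3   -1
   p3  -3    0    0    0    0    0
   p4   0    0    2    2    0    0
   p5   0    0    0    0   -3    0
   p6   3    0    0    0    0    0

Candidate y = [1, 1, 3, 0, 1, 3, 0]; check y·C column-wise:
  col t0: 1·0 + 1·0 + 3·0 + 0·-3 + 1·0 + 3·0 + 0·3 = 0
  col t1: 1·0 + 1·-3 + 3·1 + 1·0 + 3·0 = 0
  col t2: 1·0 + 1·-2 + 3·0 + 1·2 + 3·0 = 0
  col t3: 1·-2 + 1·0 + 3·0 + 1·2 + 3·0 = 0
  col t4: 1·0 + 1·0 + 3·3 + 1·0 + 3·-3 = 0
  col t5: 1·3 + 1·0 + 3·-1 + 1·0 + 3·0 = 0

y = (p0:1, p1:1, p2:3, p3:0, p4:1, p5:3, p6:0)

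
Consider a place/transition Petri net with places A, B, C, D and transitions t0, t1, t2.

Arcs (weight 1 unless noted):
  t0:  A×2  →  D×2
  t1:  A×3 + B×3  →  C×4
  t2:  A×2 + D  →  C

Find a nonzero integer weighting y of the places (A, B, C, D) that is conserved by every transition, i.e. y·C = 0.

y = (A:1, B:3, C:3, D:1)

Incidence matrix C (rows=places, cols=transitions):
       t0   t1   t2
    A  -2   -3   -2
    B   0   -3    0
    C   0    4    1
    D   2    0   -1

Candidate y = [1, 3, 3, 1]; check y·C column-wise:
  col t0: 1·-2 + 3·0 + 3·0 + 1·2 = 0
  col t1: 1·-3 + 3·-3 + 3·4 + 1·0 = 0
  col t2: 1·-2 + 3·0 + 3·1 + 1·-1 = 0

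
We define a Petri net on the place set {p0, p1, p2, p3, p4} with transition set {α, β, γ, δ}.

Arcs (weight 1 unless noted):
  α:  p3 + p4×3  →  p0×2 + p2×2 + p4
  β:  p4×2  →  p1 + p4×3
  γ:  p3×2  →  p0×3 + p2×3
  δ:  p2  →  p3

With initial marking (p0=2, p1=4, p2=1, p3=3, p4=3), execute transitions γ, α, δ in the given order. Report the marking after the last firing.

step 1: fire γ:  (p0=2, p1=4, p2=1, p3=3, p4=3) → (p0=5, p1=4, p2=4, p3=1, p4=3)
step 2: fire α:  (p0=5, p1=4, p2=4, p3=1, p4=3) → (p0=7, p1=4, p2=6, p3=0, p4=1)
step 3: fire δ:  (p0=7, p1=4, p2=6, p3=0, p4=1) → (p0=7, p1=4, p2=5, p3=1, p4=1)

(p0=7, p1=4, p2=5, p3=1, p4=1)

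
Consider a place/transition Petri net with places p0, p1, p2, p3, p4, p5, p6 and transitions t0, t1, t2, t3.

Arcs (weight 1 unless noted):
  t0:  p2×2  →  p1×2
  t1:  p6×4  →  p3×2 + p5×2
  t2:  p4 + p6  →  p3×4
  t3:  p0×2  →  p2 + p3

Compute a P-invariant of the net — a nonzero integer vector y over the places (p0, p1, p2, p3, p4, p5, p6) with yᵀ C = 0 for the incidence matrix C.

Incidence matrix C (rows=places, cols=transitions):
       t0   t1   t2   t3
   p0   0    0    0   -2
   p1   2    0    0    0
   p2  -2    0    0    1
   p3   0    2    4    1
   p4   0    0   -1    0
   p5   0    2    0    0
   p6   0   -4   -1    0

Candidate y = [1, 2, 2, 0, 0, 0, 0]; check y·C column-wise:
  col t0: 1·0 + 2·2 + 2·-2 = 0
  col t1: 1·0 + 2·0 + 2·0 + 0·2 + 0·2 + 0·-4 = 0
  col t2: 1·0 + 2·0 + 2·0 + 0·4 + 0·-1 + 0·-1 = 0
  col t3: 1·-2 + 2·0 + 2·1 + 0·1 = 0

y = (p0:1, p1:2, p2:2, p3:0, p4:0, p5:0, p6:0)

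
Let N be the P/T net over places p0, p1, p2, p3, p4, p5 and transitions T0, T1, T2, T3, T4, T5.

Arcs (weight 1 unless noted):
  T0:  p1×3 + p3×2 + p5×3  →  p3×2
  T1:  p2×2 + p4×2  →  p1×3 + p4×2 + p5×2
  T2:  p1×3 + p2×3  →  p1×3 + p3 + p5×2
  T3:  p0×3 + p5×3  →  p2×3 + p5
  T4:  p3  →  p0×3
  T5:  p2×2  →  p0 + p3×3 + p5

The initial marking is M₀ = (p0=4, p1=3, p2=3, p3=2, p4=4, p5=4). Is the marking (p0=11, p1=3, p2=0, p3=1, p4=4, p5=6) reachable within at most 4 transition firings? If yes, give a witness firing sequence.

depth 0: 1 marking
depth 1: 7 markings reached so far
depth 2: 19 markings reached so far
depth 3: 39 markings reached so far
depth 4: 65 markings reached so far
target is not among the 65 markings reachable within 4 steps

NO — not reachable within 4 firings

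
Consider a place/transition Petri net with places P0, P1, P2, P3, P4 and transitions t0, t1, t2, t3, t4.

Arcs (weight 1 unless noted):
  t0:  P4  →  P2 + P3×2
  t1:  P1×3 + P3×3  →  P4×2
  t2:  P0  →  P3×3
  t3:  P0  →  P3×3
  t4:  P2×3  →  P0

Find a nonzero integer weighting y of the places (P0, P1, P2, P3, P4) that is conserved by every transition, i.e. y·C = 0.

Incidence matrix C (rows=places, cols=transitions):
       t0   t1   t2   t3   t4
   P0   0    0   -1   -1    1
   P1   0   -3    0    0    0
   P2   1    0    0    0   -3
   P3   2   -3    3    3    0
   P4  -1    2    0    0    0

Candidate y = [3, 1, 1, 1, 3]; check y·C column-wise:
  col t0: 3·0 + 1·0 + 1·1 + 1·2 + 3·-1 = 0
  col t1: 3·0 + 1·-3 + 1·0 + 1·-3 + 3·2 = 0
  col t2: 3·-1 + 1·0 + 1·0 + 1·3 + 3·0 = 0
  col t3: 3·-1 + 1·0 + 1·0 + 1·3 + 3·0 = 0
  col t4: 3·1 + 1·0 + 1·-3 + 1·0 + 3·0 = 0

y = (P0:3, P1:1, P2:1, P3:1, P4:3)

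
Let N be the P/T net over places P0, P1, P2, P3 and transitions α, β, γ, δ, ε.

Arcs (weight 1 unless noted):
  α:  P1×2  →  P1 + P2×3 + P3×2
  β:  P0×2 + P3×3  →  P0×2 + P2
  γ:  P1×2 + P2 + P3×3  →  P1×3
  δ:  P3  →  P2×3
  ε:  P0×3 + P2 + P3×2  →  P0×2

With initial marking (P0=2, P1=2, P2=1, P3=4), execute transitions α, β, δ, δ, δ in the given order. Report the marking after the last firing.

step 1: fire α:  (P0=2, P1=2, P2=1, P3=4) → (P0=2, P1=1, P2=4, P3=6)
step 2: fire β:  (P0=2, P1=1, P2=4, P3=6) → (P0=2, P1=1, P2=5, P3=3)
step 3: fire δ:  (P0=2, P1=1, P2=5, P3=3) → (P0=2, P1=1, P2=8, P3=2)
step 4: fire δ:  (P0=2, P1=1, P2=8, P3=2) → (P0=2, P1=1, P2=11, P3=1)
step 5: fire δ:  (P0=2, P1=1, P2=11, P3=1) → (P0=2, P1=1, P2=14, P3=0)

(P0=2, P1=1, P2=14, P3=0)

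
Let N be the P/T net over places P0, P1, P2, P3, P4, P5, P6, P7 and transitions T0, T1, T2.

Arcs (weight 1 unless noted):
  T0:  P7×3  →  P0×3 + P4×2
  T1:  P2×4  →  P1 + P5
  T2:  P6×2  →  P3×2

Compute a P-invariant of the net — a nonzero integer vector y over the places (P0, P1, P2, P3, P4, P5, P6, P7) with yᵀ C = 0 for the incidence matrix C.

y = (P0:0, P1:4, P2:1, P3:0, P4:0, P5:0, P6:0, P7:0)

Incidence matrix C (rows=places, cols=transitions):
       T0   T1   T2
   P0   3    0    0
   P1   0    1    0
   P2   0   -4    0
   P3   0    0    2
   P4   2    0    0
   P5   0    1    0
   P6   0    0   -2
   P7  -3    0    0

Candidate y = [0, 4, 1, 0, 0, 0, 0, 0]; check y·C column-wise:
  col T0: 0·3 + 4·0 + 1·0 + 0·2 + 0·-3 = 0
  col T1: 4·1 + 1·-4 + 0·1 = 0
  col T2: 4·0 + 1·0 + 0·2 + 0·-2 = 0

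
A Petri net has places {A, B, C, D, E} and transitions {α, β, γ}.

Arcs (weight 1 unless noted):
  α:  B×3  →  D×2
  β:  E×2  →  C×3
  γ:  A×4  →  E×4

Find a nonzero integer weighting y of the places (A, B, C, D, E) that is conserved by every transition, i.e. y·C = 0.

y = (A:0, B:2, C:0, D:3, E:0)

Incidence matrix C (rows=places, cols=transitions):
        α    β    γ
    A   0    0   -4
    B  -3    0    0
    C   0    3    0
    D   2    0    0
    E   0   -2    4

Candidate y = [0, 2, 0, 3, 0]; check y·C column-wise:
  col α: 2·-3 + 3·2 = 0
  col β: 2·0 + 0·3 + 3·0 + 0·-2 = 0
  col γ: 0·-4 + 2·0 + 3·0 + 0·4 = 0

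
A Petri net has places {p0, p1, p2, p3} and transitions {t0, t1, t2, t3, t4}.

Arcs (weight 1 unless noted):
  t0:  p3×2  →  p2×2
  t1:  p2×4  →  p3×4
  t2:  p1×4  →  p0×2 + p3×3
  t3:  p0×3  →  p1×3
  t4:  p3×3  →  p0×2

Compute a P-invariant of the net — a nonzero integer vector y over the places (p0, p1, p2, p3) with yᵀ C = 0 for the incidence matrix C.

y = (p0:3, p1:3, p2:2, p3:2)

Incidence matrix C (rows=places, cols=transitions):
       t0   t1   t2   t3   t4
   p0   0    0    2   -3    2
   p1   0    0   -4    3    0
   p2   2   -4    0    0    0
   p3  -2    4    3    0   -3

Candidate y = [3, 3, 2, 2]; check y·C column-wise:
  col t0: 3·0 + 3·0 + 2·2 + 2·-2 = 0
  col t1: 3·0 + 3·0 + 2·-4 + 2·4 = 0
  col t2: 3·2 + 3·-4 + 2·0 + 2·3 = 0
  col t3: 3·-3 + 3·3 + 2·0 + 2·0 = 0
  col t4: 3·2 + 3·0 + 2·0 + 2·-3 = 0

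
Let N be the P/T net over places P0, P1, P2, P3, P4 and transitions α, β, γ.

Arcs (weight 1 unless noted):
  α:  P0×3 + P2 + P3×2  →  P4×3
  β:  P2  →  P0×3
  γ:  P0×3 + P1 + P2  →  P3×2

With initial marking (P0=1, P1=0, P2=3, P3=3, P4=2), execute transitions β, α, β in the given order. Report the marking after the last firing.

step 1: fire β:  (P0=1, P1=0, P2=3, P3=3, P4=2) → (P0=4, P1=0, P2=2, P3=3, P4=2)
step 2: fire α:  (P0=4, P1=0, P2=2, P3=3, P4=2) → (P0=1, P1=0, P2=1, P3=1, P4=5)
step 3: fire β:  (P0=1, P1=0, P2=1, P3=1, P4=5) → (P0=4, P1=0, P2=0, P3=1, P4=5)

(P0=4, P1=0, P2=0, P3=1, P4=5)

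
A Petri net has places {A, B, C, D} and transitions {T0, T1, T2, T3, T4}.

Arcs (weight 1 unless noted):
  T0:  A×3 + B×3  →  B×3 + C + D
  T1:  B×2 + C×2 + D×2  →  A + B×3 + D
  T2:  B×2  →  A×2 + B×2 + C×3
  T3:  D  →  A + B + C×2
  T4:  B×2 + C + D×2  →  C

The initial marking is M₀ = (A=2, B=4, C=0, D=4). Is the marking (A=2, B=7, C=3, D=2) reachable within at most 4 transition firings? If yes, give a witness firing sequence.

step 1: fire T3:  (A=2, B=4, C=0, D=4) → (A=3, B=5, C=2, D=3)
step 2: fire T0:  (A=3, B=5, C=2, D=3) → (A=0, B=5, C=3, D=4)
step 3: fire T1:  (A=0, B=5, C=3, D=4) → (A=1, B=6, C=1, D=3)
step 4: fire T3:  (A=1, B=6, C=1, D=3) → (A=2, B=7, C=3, D=2)

YES — reachable via ⟨T3, T0, T1, T3⟩ (4 firings)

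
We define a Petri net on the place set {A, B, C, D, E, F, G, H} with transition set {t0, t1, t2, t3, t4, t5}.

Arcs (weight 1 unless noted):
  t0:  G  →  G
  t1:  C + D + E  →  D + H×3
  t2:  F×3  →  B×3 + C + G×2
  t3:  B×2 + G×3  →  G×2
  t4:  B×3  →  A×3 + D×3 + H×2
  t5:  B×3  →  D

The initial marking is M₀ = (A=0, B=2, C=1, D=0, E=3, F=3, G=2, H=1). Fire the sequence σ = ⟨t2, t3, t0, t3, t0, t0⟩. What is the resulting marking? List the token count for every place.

(A=0, B=1, C=2, D=0, E=3, F=0, G=2, H=1)

step 1: fire t2:  (A=0, B=2, C=1, D=0, E=3, F=3, G=2, H=1) → (A=0, B=5, C=2, D=0, E=3, F=0, G=4, H=1)
step 2: fire t3:  (A=0, B=5, C=2, D=0, E=3, F=0, G=4, H=1) → (A=0, B=3, C=2, D=0, E=3, F=0, G=3, H=1)
step 3: fire t0:  (A=0, B=3, C=2, D=0, E=3, F=0, G=3, H=1) → (A=0, B=3, C=2, D=0, E=3, F=0, G=3, H=1)
step 4: fire t3:  (A=0, B=3, C=2, D=0, E=3, F=0, G=3, H=1) → (A=0, B=1, C=2, D=0, E=3, F=0, G=2, H=1)
step 5: fire t0:  (A=0, B=1, C=2, D=0, E=3, F=0, G=2, H=1) → (A=0, B=1, C=2, D=0, E=3, F=0, G=2, H=1)
step 6: fire t0:  (A=0, B=1, C=2, D=0, E=3, F=0, G=2, H=1) → (A=0, B=1, C=2, D=0, E=3, F=0, G=2, H=1)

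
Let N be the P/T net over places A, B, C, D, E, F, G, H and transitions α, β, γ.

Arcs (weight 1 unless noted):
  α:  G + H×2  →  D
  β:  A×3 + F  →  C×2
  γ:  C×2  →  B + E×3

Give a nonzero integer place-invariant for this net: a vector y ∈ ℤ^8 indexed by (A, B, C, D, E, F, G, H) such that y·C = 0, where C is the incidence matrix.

y = (A:2, B:6, C:3, D:0, E:0, F:0, G:0, H:0)

Incidence matrix C (rows=places, cols=transitions):
        α    β    γ
    A   0   -3    0
    B   0    0    1
    C   0    2   -2
    D   1    0    0
    E   0    0    3
    F   0   -1    0
    G  -1    0    0
    H  -2    0    0

Candidate y = [2, 6, 3, 0, 0, 0, 0, 0]; check y·C column-wise:
  col α: 2·0 + 6·0 + 3·0 + 0·1 + 0·-1 + 0·-2 = 0
  col β: 2·-3 + 6·0 + 3·2 + 0·-1 = 0
  col γ: 2·0 + 6·1 + 3·-2 + 0·3 = 0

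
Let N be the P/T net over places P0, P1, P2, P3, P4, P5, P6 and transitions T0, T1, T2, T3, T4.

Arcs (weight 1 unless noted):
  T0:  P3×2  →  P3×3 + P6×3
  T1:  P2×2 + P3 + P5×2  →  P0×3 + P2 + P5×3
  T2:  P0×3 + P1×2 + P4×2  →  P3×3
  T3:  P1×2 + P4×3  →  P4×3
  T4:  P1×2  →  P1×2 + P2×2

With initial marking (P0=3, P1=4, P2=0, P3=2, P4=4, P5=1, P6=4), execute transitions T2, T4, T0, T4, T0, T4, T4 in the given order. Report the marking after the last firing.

(P0=0, P1=2, P2=8, P3=7, P4=2, P5=1, P6=10)

step 1: fire T2:  (P0=3, P1=4, P2=0, P3=2, P4=4, P5=1, P6=4) → (P0=0, P1=2, P2=0, P3=5, P4=2, P5=1, P6=4)
step 2: fire T4:  (P0=0, P1=2, P2=0, P3=5, P4=2, P5=1, P6=4) → (P0=0, P1=2, P2=2, P3=5, P4=2, P5=1, P6=4)
step 3: fire T0:  (P0=0, P1=2, P2=2, P3=5, P4=2, P5=1, P6=4) → (P0=0, P1=2, P2=2, P3=6, P4=2, P5=1, P6=7)
step 4: fire T4:  (P0=0, P1=2, P2=2, P3=6, P4=2, P5=1, P6=7) → (P0=0, P1=2, P2=4, P3=6, P4=2, P5=1, P6=7)
step 5: fire T0:  (P0=0, P1=2, P2=4, P3=6, P4=2, P5=1, P6=7) → (P0=0, P1=2, P2=4, P3=7, P4=2, P5=1, P6=10)
step 6: fire T4:  (P0=0, P1=2, P2=4, P3=7, P4=2, P5=1, P6=10) → (P0=0, P1=2, P2=6, P3=7, P4=2, P5=1, P6=10)
step 7: fire T4:  (P0=0, P1=2, P2=6, P3=7, P4=2, P5=1, P6=10) → (P0=0, P1=2, P2=8, P3=7, P4=2, P5=1, P6=10)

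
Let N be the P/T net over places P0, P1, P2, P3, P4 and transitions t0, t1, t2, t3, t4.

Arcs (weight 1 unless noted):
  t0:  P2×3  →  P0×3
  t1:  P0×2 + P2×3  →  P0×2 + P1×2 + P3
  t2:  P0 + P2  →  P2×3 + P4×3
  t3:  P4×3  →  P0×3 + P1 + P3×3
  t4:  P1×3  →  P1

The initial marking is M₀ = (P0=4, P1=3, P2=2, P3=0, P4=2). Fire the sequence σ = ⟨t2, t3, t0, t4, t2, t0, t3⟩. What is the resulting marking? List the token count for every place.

(P0=14, P1=3, P2=0, P3=6, P4=2)

step 1: fire t2:  (P0=4, P1=3, P2=2, P3=0, P4=2) → (P0=3, P1=3, P2=4, P3=0, P4=5)
step 2: fire t3:  (P0=3, P1=3, P2=4, P3=0, P4=5) → (P0=6, P1=4, P2=4, P3=3, P4=2)
step 3: fire t0:  (P0=6, P1=4, P2=4, P3=3, P4=2) → (P0=9, P1=4, P2=1, P3=3, P4=2)
step 4: fire t4:  (P0=9, P1=4, P2=1, P3=3, P4=2) → (P0=9, P1=2, P2=1, P3=3, P4=2)
step 5: fire t2:  (P0=9, P1=2, P2=1, P3=3, P4=2) → (P0=8, P1=2, P2=3, P3=3, P4=5)
step 6: fire t0:  (P0=8, P1=2, P2=3, P3=3, P4=5) → (P0=11, P1=2, P2=0, P3=3, P4=5)
step 7: fire t3:  (P0=11, P1=2, P2=0, P3=3, P4=5) → (P0=14, P1=3, P2=0, P3=6, P4=2)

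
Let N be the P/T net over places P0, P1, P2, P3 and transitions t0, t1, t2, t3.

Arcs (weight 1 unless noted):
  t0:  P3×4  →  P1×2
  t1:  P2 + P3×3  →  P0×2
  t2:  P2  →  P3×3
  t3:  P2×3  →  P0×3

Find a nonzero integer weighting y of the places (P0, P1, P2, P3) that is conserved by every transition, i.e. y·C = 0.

y = (P0:3, P1:2, P2:3, P3:1)

Incidence matrix C (rows=places, cols=transitions):
       t0   t1   t2   t3
   P0   0    2    0    3
   P1   2    0    0    0
   P2   0   -1   -1   -3
   P3  -4   -3    3    0

Candidate y = [3, 2, 3, 1]; check y·C column-wise:
  col t0: 3·0 + 2·2 + 3·0 + 1·-4 = 0
  col t1: 3·2 + 2·0 + 3·-1 + 1·-3 = 0
  col t2: 3·0 + 2·0 + 3·-1 + 1·3 = 0
  col t3: 3·3 + 2·0 + 3·-3 + 1·0 = 0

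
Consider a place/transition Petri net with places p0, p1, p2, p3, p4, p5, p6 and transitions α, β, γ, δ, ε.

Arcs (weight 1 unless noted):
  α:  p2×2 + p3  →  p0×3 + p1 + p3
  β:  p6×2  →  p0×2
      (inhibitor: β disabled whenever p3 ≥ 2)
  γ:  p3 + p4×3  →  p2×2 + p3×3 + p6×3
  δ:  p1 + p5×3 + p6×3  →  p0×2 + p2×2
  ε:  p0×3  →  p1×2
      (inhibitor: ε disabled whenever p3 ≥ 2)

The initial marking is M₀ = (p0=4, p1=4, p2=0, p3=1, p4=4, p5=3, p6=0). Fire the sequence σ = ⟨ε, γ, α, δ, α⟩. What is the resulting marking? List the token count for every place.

step 1: fire ε:  (p0=4, p1=4, p2=0, p3=1, p4=4, p5=3, p6=0) → (p0=1, p1=6, p2=0, p3=1, p4=4, p5=3, p6=0)
step 2: fire γ:  (p0=1, p1=6, p2=0, p3=1, p4=4, p5=3, p6=0) → (p0=1, p1=6, p2=2, p3=3, p4=1, p5=3, p6=3)
step 3: fire α:  (p0=1, p1=6, p2=2, p3=3, p4=1, p5=3, p6=3) → (p0=4, p1=7, p2=0, p3=3, p4=1, p5=3, p6=3)
step 4: fire δ:  (p0=4, p1=7, p2=0, p3=3, p4=1, p5=3, p6=3) → (p0=6, p1=6, p2=2, p3=3, p4=1, p5=0, p6=0)
step 5: fire α:  (p0=6, p1=6, p2=2, p3=3, p4=1, p5=0, p6=0) → (p0=9, p1=7, p2=0, p3=3, p4=1, p5=0, p6=0)

(p0=9, p1=7, p2=0, p3=3, p4=1, p5=0, p6=0)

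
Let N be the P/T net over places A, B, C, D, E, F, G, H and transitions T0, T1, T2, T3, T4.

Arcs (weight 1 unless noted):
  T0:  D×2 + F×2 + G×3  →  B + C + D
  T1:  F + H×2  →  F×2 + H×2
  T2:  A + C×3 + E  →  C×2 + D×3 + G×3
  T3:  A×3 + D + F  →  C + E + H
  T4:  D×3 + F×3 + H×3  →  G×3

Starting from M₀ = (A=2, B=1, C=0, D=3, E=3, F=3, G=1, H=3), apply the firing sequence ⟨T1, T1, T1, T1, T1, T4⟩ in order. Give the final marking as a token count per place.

step 1: fire T1:  (A=2, B=1, C=0, D=3, E=3, F=3, G=1, H=3) → (A=2, B=1, C=0, D=3, E=3, F=4, G=1, H=3)
step 2: fire T1:  (A=2, B=1, C=0, D=3, E=3, F=4, G=1, H=3) → (A=2, B=1, C=0, D=3, E=3, F=5, G=1, H=3)
step 3: fire T1:  (A=2, B=1, C=0, D=3, E=3, F=5, G=1, H=3) → (A=2, B=1, C=0, D=3, E=3, F=6, G=1, H=3)
step 4: fire T1:  (A=2, B=1, C=0, D=3, E=3, F=6, G=1, H=3) → (A=2, B=1, C=0, D=3, E=3, F=7, G=1, H=3)
step 5: fire T1:  (A=2, B=1, C=0, D=3, E=3, F=7, G=1, H=3) → (A=2, B=1, C=0, D=3, E=3, F=8, G=1, H=3)
step 6: fire T4:  (A=2, B=1, C=0, D=3, E=3, F=8, G=1, H=3) → (A=2, B=1, C=0, D=0, E=3, F=5, G=4, H=0)

(A=2, B=1, C=0, D=0, E=3, F=5, G=4, H=0)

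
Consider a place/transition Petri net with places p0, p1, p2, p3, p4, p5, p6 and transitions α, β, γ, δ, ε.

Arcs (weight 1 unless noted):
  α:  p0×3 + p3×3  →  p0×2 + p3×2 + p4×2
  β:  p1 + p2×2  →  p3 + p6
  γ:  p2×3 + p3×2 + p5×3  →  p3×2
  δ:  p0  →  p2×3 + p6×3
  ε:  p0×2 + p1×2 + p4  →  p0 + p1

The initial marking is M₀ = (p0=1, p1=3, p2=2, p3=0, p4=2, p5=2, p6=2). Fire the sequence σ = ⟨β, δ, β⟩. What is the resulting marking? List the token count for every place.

step 1: fire β:  (p0=1, p1=3, p2=2, p3=0, p4=2, p5=2, p6=2) → (p0=1, p1=2, p2=0, p3=1, p4=2, p5=2, p6=3)
step 2: fire δ:  (p0=1, p1=2, p2=0, p3=1, p4=2, p5=2, p6=3) → (p0=0, p1=2, p2=3, p3=1, p4=2, p5=2, p6=6)
step 3: fire β:  (p0=0, p1=2, p2=3, p3=1, p4=2, p5=2, p6=6) → (p0=0, p1=1, p2=1, p3=2, p4=2, p5=2, p6=7)

(p0=0, p1=1, p2=1, p3=2, p4=2, p5=2, p6=7)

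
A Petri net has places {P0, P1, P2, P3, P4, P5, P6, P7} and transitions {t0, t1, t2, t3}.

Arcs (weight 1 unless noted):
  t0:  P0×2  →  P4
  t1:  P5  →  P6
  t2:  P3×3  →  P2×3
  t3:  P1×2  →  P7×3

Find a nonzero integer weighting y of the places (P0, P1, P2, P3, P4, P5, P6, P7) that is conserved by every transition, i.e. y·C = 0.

y = (P0:0, P1:0, P2:1, P3:1, P4:0, P5:0, P6:0, P7:0)

Incidence matrix C (rows=places, cols=transitions):
       t0   t1   t2   t3
   P0  -2    0    0    0
   P1   0    0    0   -2
   P2   0    0    3    0
   P3   0    0   -3    0
   P4   1    0    0    0
   P5   0   -1    0    0
   P6   0    1    0    0
   P7   0    0    0    3

Candidate y = [0, 0, 1, 1, 0, 0, 0, 0]; check y·C column-wise:
  col t0: 0·-2 + 1·0 + 1·0 + 0·1 = 0
  col t1: 1·0 + 1·0 + 0·-1 + 0·1 = 0
  col t2: 1·3 + 1·-3 = 0
  col t3: 0·-2 + 1·0 + 1·0 + 0·3 = 0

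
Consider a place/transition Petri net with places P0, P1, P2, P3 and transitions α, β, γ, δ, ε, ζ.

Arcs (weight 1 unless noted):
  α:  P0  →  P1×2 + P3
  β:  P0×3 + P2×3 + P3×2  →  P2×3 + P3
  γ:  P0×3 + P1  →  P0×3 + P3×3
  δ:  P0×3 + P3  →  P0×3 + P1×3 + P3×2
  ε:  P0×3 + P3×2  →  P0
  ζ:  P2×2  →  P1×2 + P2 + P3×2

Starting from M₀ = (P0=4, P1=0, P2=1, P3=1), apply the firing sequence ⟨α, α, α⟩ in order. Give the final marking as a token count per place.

step 1: fire α:  (P0=4, P1=0, P2=1, P3=1) → (P0=3, P1=2, P2=1, P3=2)
step 2: fire α:  (P0=3, P1=2, P2=1, P3=2) → (P0=2, P1=4, P2=1, P3=3)
step 3: fire α:  (P0=2, P1=4, P2=1, P3=3) → (P0=1, P1=6, P2=1, P3=4)

(P0=1, P1=6, P2=1, P3=4)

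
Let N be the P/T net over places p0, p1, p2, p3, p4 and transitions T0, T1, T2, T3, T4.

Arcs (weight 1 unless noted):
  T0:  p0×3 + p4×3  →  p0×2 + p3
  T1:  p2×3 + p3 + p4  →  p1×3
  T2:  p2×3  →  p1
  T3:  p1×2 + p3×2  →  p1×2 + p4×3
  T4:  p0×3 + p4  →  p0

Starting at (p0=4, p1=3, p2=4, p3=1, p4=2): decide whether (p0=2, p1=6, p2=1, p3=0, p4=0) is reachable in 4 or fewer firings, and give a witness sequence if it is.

YES — reachable via ⟨T1, T4⟩ (2 firings)

step 1: fire T1:  (p0=4, p1=3, p2=4, p3=1, p4=2) → (p0=4, p1=6, p2=1, p3=0, p4=1)
step 2: fire T4:  (p0=4, p1=6, p2=1, p3=0, p4=1) → (p0=2, p1=6, p2=1, p3=0, p4=0)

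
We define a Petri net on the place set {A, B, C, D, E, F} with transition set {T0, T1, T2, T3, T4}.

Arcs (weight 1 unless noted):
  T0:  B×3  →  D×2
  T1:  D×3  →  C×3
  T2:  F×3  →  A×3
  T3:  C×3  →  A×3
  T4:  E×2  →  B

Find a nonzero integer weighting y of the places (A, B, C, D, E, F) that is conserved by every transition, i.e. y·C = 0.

Incidence matrix C (rows=places, cols=transitions):
       T0   T1   T2   T3   T4
    A   0    0    3    3    0
    B  -3    0    0    0    1
    C   0    3    0   -3    0
    D   2   -3    0    0    0
    E   0    0    0    0   -2
    F   0    0   -3    0    0

Candidate y = [3, 2, 3, 3, 1, 3]; check y·C column-wise:
  col T0: 3·0 + 2·-3 + 3·0 + 3·2 + 1·0 + 3·0 = 0
  col T1: 3·0 + 2·0 + 3·3 + 3·-3 + 1·0 + 3·0 = 0
  col T2: 3·3 + 2·0 + 3·0 + 3·0 + 1·0 + 3·-3 = 0
  col T3: 3·3 + 2·0 + 3·-3 + 3·0 + 1·0 + 3·0 = 0
  col T4: 3·0 + 2·1 + 3·0 + 3·0 + 1·-2 + 3·0 = 0

y = (A:3, B:2, C:3, D:3, E:1, F:3)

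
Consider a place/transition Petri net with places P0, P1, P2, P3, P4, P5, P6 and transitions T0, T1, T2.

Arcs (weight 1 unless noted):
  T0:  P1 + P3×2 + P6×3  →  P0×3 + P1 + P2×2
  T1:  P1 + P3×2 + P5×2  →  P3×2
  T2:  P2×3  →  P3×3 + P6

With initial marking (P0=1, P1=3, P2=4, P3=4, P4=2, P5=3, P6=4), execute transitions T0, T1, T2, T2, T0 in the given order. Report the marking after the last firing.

step 1: fire T0:  (P0=1, P1=3, P2=4, P3=4, P4=2, P5=3, P6=4) → (P0=4, P1=3, P2=6, P3=2, P4=2, P5=3, P6=1)
step 2: fire T1:  (P0=4, P1=3, P2=6, P3=2, P4=2, P5=3, P6=1) → (P0=4, P1=2, P2=6, P3=2, P4=2, P5=1, P6=1)
step 3: fire T2:  (P0=4, P1=2, P2=6, P3=2, P4=2, P5=1, P6=1) → (P0=4, P1=2, P2=3, P3=5, P4=2, P5=1, P6=2)
step 4: fire T2:  (P0=4, P1=2, P2=3, P3=5, P4=2, P5=1, P6=2) → (P0=4, P1=2, P2=0, P3=8, P4=2, P5=1, P6=3)
step 5: fire T0:  (P0=4, P1=2, P2=0, P3=8, P4=2, P5=1, P6=3) → (P0=7, P1=2, P2=2, P3=6, P4=2, P5=1, P6=0)

(P0=7, P1=2, P2=2, P3=6, P4=2, P5=1, P6=0)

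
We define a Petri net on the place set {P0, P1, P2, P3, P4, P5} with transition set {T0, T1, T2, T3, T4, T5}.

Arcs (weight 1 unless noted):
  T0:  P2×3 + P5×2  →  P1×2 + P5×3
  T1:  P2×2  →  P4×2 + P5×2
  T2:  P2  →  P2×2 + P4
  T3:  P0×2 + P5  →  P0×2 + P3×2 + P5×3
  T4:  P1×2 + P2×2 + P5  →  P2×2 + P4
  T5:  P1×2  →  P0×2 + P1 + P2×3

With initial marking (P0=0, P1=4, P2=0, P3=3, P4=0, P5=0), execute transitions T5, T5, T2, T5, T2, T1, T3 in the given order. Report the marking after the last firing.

step 1: fire T5:  (P0=0, P1=4, P2=0, P3=3, P4=0, P5=0) → (P0=2, P1=3, P2=3, P3=3, P4=0, P5=0)
step 2: fire T5:  (P0=2, P1=3, P2=3, P3=3, P4=0, P5=0) → (P0=4, P1=2, P2=6, P3=3, P4=0, P5=0)
step 3: fire T2:  (P0=4, P1=2, P2=6, P3=3, P4=0, P5=0) → (P0=4, P1=2, P2=7, P3=3, P4=1, P5=0)
step 4: fire T5:  (P0=4, P1=2, P2=7, P3=3, P4=1, P5=0) → (P0=6, P1=1, P2=10, P3=3, P4=1, P5=0)
step 5: fire T2:  (P0=6, P1=1, P2=10, P3=3, P4=1, P5=0) → (P0=6, P1=1, P2=11, P3=3, P4=2, P5=0)
step 6: fire T1:  (P0=6, P1=1, P2=11, P3=3, P4=2, P5=0) → (P0=6, P1=1, P2=9, P3=3, P4=4, P5=2)
step 7: fire T3:  (P0=6, P1=1, P2=9, P3=3, P4=4, P5=2) → (P0=6, P1=1, P2=9, P3=5, P4=4, P5=4)

(P0=6, P1=1, P2=9, P3=5, P4=4, P5=4)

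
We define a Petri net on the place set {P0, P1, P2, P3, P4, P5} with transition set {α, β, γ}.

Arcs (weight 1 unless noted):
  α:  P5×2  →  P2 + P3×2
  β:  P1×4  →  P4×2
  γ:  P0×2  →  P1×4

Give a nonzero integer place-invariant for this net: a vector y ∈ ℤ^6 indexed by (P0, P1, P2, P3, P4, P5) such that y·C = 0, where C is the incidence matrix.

y = (P0:0, P1:0, P2:2, P3:-1, P4:0, P5:0)

Incidence matrix C (rows=places, cols=transitions):
        α    β    γ
   P0   0    0   -2
   P1   0   -4    4
   P2   1    0    0
   P3   2    0    0
   P4   0    2    0
   P5  -2    0    0

Candidate y = [0, 0, 2, -1, 0, 0]; check y·C column-wise:
  col α: 2·1 + -1·2 + 0·-2 = 0
  col β: 0·-4 + 2·0 + -1·0 + 0·2 = 0
  col γ: 0·-2 + 0·4 + 2·0 + -1·0 = 0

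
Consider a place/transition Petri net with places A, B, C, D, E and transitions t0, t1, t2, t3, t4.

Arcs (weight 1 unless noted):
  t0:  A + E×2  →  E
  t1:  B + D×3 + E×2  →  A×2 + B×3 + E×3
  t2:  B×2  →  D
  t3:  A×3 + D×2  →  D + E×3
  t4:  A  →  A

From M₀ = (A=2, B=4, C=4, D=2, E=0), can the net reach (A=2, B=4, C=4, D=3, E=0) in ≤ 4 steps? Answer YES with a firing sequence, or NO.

depth 0: 1 marking
depth 1: 2 markings reached so far
depth 2: 3 markings reached so far
depth 3: 3 markings reached so far
(frontier empty at depth 3; search complete)
target is not among the 3 markings reachable within 4 steps

NO — not reachable within 4 firings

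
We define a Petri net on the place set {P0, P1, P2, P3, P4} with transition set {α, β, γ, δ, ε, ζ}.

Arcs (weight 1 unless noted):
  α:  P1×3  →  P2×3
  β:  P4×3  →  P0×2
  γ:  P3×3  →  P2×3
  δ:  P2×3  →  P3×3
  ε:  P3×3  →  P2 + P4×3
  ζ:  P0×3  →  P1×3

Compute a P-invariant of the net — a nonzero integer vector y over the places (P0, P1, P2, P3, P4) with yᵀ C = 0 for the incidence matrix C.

Incidence matrix C (rows=places, cols=transitions):
        α    β    γ    δ    ε    ζ
   P0   0    2    0    0    0   -3
   P1  -3    0    0    0    0    3
   P2   3    0    3   -3    1    0
   P3   0    0   -3    3   -3    0
   P4   0   -3    0    0    3    0

Candidate y = [3, 3, 3, 3, 2]; check y·C column-wise:
  col α: 3·0 + 3·-3 + 3·3 + 3·0 + 2·0 = 0
  col β: 3·2 + 3·0 + 3·0 + 3·0 + 2·-3 = 0
  col γ: 3·0 + 3·0 + 3·3 + 3·-3 + 2·0 = 0
  col δ: 3·0 + 3·0 + 3·-3 + 3·3 + 2·0 = 0
  col ε: 3·0 + 3·0 + 3·1 + 3·-3 + 2·3 = 0
  col ζ: 3·-3 + 3·3 + 3·0 + 3·0 + 2·0 = 0

y = (P0:3, P1:3, P2:3, P3:3, P4:2)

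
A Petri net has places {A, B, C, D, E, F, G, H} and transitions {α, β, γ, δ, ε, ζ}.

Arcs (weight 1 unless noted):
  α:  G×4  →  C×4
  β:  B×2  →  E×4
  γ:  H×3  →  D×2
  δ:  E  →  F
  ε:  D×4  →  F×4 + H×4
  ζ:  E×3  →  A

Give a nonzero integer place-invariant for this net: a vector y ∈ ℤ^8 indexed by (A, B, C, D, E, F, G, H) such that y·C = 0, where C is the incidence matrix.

Incidence matrix C (rows=places, cols=transitions):
        α    β    γ    δ    ε    ζ
    A   0    0    0    0    0    1
    B   0   -2    0    0    0    0
    C   4    0    0    0    0    0
    D   0    0    2    0   -4    0
    E   0    4    0   -1    0   -3
    F   0    0    0    1    4    0
    G  -4    0    0    0    0    0
    H   0    0   -3    0    4    0

Candidate y = [0, 0, 1, 0, 0, 0, 1, 0]; check y·C column-wise:
  col α: 1·4 + 1·-4 = 0
  col β: 0·-2 + 1·0 + 0·4 + 1·0 = 0
  col γ: 1·0 + 0·2 + 1·0 + 0·-3 = 0
  col δ: 1·0 + 0·-1 + 0·1 + 1·0 = 0
  col ε: 1·0 + 0·-4 + 0·4 + 1·0 + 0·4 = 0
  col ζ: 0·1 + 1·0 + 0·-3 + 1·0 = 0

y = (A:0, B:0, C:1, D:0, E:0, F:0, G:1, H:0)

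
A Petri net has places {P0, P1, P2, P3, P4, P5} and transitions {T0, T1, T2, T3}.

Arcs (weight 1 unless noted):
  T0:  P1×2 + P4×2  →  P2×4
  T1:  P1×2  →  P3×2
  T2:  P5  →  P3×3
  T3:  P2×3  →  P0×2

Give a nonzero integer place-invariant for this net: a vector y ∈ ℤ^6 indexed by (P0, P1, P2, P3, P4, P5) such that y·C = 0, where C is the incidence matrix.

y = (P0:3, P1:0, P2:2, P3:0, P4:4, P5:0)

Incidence matrix C (rows=places, cols=transitions):
       T0   T1   T2   T3
   P0   0    0    0    2
   P1  -2   -2    0    0
   P2   4    0    0   -3
   P3   0    2    3    0
   P4  -2    0    0    0
   P5   0    0   -1    0

Candidate y = [3, 0, 2, 0, 4, 0]; check y·C column-wise:
  col T0: 3·0 + 0·-2 + 2·4 + 4·-2 = 0
  col T1: 3·0 + 0·-2 + 2·0 + 0·2 + 4·0 = 0
  col T2: 3·0 + 2·0 + 0·3 + 4·0 + 0·-1 = 0
  col T3: 3·2 + 2·-3 + 4·0 = 0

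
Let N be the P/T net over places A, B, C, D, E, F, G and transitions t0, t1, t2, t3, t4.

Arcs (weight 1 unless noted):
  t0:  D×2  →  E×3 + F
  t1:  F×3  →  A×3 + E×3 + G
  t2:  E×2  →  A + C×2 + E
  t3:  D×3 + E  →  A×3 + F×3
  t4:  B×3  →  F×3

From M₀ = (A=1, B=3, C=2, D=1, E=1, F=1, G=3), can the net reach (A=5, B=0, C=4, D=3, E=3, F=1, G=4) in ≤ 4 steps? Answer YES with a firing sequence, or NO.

NO — not reachable within 4 firings

depth 0: 1 marking
depth 1: 2 markings reached so far
depth 2: 3 markings reached so far
depth 3: 4 markings reached so far
depth 4: 5 markings reached so far
target is not among the 5 markings reachable within 4 steps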